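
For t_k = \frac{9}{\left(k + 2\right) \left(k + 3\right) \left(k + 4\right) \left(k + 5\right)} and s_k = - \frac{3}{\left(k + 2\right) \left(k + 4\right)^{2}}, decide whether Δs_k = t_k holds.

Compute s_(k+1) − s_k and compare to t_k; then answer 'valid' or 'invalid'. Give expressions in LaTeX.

Invalid: residual \frac{3 \left(- 4 k - 17\right)}{k^{6} + 23 k^{5} + 217 k^{4} + 1073 k^{3} + 2926 k^{2} + 4160 k + 2400} ≠ 0.

s_(k+1) = -3/((k + 3)*(k + 5)**2)
s_(k+1) − s_k = -3/((k + 3)*(k + 5)**2) + 3/((k + 2)*(k + 4)**2)
(s_(k+1) − s_k) − t_k = 3*(-4*k - 17)/(k**6 + 23*k**5 + 217*k**4 + 1073*k**3 + 2926*k**2 + 4160*k + 2400)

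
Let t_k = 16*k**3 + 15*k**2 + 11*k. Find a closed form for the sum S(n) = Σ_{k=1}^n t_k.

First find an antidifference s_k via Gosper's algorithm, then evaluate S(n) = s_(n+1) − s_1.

S(n) = n*(4*n**3 + 13*n**2 + 17*n + 8)

Ratio r(k) = (16*k**3 + 63*k**2 + 89*k + 42)/(k*(16*k**2 + 15*k + 11)).
A = 1, B = 1, C = k**3 + 15*k**2/16 + 11*k/16.
f must satisfy (1)·f(k+1) − (1)·f(k) = k**3 + 15*k**2/16 + 11*k/16.
From deg A=0, deg B=0, deg C=3: d=4.
Solve for f: f(k) = k*(k - 1)*(4*k**2 + k + 3)/16 (degree 4 ≤ 4).
Get s_k = R·t_k = k*(4*k**3 - 3*k**2 + 2*k - 3) with R(k) = B(k−1)f(k)/C(k) = (k - 1)*(4*k**2 + k + 3)/(16*k**2 + 15*k + 11).
Verify: k*(16*k**2 + 15*k + 11) matches t_k.
Σ_(k=1)^n t_k = s_(n+1) − s_(1) = (n*(4*n**3 + 13*n**2 + 17*n + 8)) − (0), i.e. n*(4*n**3 + 13*n**2 + 17*n + 8).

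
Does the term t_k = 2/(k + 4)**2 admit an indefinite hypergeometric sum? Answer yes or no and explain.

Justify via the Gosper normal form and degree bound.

No; the coefficient equations for f are inconsistent.

The ratio is (k + 4)**2/(k + 5)**2.
Take A(k)=k**2 + 8*k + 16, B(k)=k**2 + 10*k + 25, C(k)=1.
Solve (k**2 + 8*k + 16)·f(k+1) − (k**2 + 8*k + 16)·f(k) = 1.
Bound: deg f ≤ 0.
Write f(k) = c0. Then LHS − RHS = -1, requiring -1 = 0: contradictory. No certificate.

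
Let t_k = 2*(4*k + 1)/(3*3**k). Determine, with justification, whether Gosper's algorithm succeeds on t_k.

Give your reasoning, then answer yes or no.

Yes. s_k = (-4*k - 3)/3**k.

t_(k+1)/t_k = (4*k + 5)/(3*(4*k + 1)).
Take A(k)=1/3, B(k)=1, C(k)=k + 1/4.
Key eq: (1/3)·f(k+1) = (1)·f(k) + (k + 1/4).
deg f ≤ 1 (via 0,0,1).
Solve for f: f(k) = -3*(4*k + 3)/8 (degree 1 ≤ 1).
Then R = B(k−1)f/C = -3*(4*k + 3)/(2*(4*k + 1)), so s_k = R(k)·t_k = (-4*k - 3)/3**k.
Check: Δs_k = 2*(4*k + 1)/(3*3**k). ✓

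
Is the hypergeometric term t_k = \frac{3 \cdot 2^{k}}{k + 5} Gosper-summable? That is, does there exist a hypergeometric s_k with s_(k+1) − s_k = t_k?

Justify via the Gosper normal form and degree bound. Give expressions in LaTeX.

No. Not Gosper-summable.

r(k) = 2*(k + 5)/(k + 6) after simplifying.
Take A(k)=2*k + 10, B(k)=k + 6, C(k)=1.
Solve (2*k + 10)·f(k+1) − (k + 5)·f(k) = 1.
Degrees (1,1,0) ⇒ d ≤ -1.
Negative degree bound (-1): no f exists, t_k not Gosper-summable.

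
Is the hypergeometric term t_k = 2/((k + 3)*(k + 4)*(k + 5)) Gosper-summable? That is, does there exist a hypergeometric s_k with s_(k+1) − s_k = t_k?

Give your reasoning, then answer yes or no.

Yes. s_k = k*(k + 7)/(12*(k + 3)*(k + 4)).

r(k) = (k + 3)/(k + 6) after simplifying.
Gosper form: A/B · C(k+1)/C(k) with A=k + 3, B=k + 6, C=1.
Set up (k + 3)·f(k+1) − (k + 5)·f(k) − (1) = 0.
Degrees (1,1,0) ⇒ d ≤ 2.
Solve for f: f(k) = k*(k + 7)/24 (degree 2 ≤ 2).
Certificate R = B(k−1)f/C = k*(k + 5)*(k + 7)/24 gives s_k = k*(k + 7)/(12*(k + 3)*(k + 4)).
s_(k+1) − s_k = 2/(k**3 + 12*k**2 + 47*k + 60) = t_k.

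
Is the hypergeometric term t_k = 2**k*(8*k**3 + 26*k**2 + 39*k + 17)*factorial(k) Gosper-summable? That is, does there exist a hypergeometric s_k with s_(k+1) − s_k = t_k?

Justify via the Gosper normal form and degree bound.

t_(k+1)/t_k = 2*(8*k**4 + 58*k**3 + 165*k**2 + 205*k + 90)/(8*k**3 + 26*k**2 + 39*k + 17).
Factor: A=2*k + 2; B=1; C=k**3 + 13*k**2/4 + 39*k/8 + 17/8.
Solve (2*k + 2)·f(k+1) − (1)·f(k) = k**3 + 13*k**2/4 + 39*k/8 + 17/8.
d = 2 from the (1,0,3) case.
Coefficient equations give f(k) = (4*k**2 + 3*k + 3)/8.
R(k) = B(k−1)·f(k)/C(k) = (4*k**2 + 3*k + 3)/(8*k**3 + 26*k**2 + 39*k + 17); s_k = R·t_k = 2**k*(4*k**2 + 3*k + 3)*factorial(k).
s_(k+1) − s_k = 2**k*(8*k**3 + 26*k**2 + 39*k + 17)*factorial(k) = t_k.

Yes. s_k = 2**k*(4*k**2 + 3*k + 3)*factorial(k).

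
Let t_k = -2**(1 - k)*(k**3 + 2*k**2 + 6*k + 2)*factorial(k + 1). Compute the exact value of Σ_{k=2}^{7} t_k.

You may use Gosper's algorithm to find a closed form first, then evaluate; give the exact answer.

The ratio is (k**4 + 7*k**3 + 23*k**2 + 37*k + 22)/(2*(k**3 + 2*k**2 + 6*k + 2)).
Normal form (A,B,C) = (k/2 + 1, 1, k**3 + 2*k**2 + 6*k + 2).
Solve (k/2 + 1)·f(k+1) − (1)·f(k) = k**3 + 2*k**2 + 6*k + 2.
Degrees (1,0,3) ⇒ d ≤ 2.
Solving with deg f ≤ 2: f(k) = 2*(k**2 + 1).
R(k) = B(k−1)·f(k)/C(k) = 2*(k**2 + 1)/(k**3 + 2*k**2 + 6*k + 2); s_k = R·t_k = -2**(2 - k)*(k**2 + 1)*factorial(k + 1).
Δs = -2**(1 - k)*(k**3 + 2*k**2 + 6*k + 2)*factorial(k + 1), as required.
Evaluate s at k=8 and k=2: -368550 and -30; difference -368520.

Σ = -368520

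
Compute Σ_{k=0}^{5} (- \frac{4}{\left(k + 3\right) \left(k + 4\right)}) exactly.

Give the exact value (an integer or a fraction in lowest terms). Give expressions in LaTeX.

Compute t_(k+1)/t_k: get (k + 3)/(k + 5).
Gosper form: A/B · C(k+1)/C(k) with A=k + 3, B=k + 5, C=1.
Key eq: (k + 3)·f(k+1) = (k + 4)·f(k) + (1).
Bound: deg f ≤ 1.
Solve for f: f(k) = k/3 (degree 1 ≤ 1).
R(k) = B(k−1)·f(k)/C(k) = k*(k + 4)/3; s_k = R·t_k = -4*k/(3*k + 9).
Check: Δs_k = -4/(k**2 + 7*k + 12). ✓
Σ_(k=0)^(5) t_k = s_(6) − s_(0) = -8/9 − (0) = -8/9.

Σ = -8/9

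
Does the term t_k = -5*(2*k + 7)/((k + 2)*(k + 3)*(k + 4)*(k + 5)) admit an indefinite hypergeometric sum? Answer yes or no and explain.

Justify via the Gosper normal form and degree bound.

Yes. s_k = 5*k*(-k - 6)/(8*(k**2 + 6*k + 8)).

Ratio r(k) = (k + 2)*(2*k + 9)/((k + 6)*(2*k + 7)).
Normal form (A,B,C) = (k + 2, k + 6, k + 7/2).
Solve (k + 2)·f(k+1) − (k + 5)·f(k) = k + 7/2.
From deg A=1, deg B=1, deg C=1: d=3.
Solve for f: f(k) = k*(k + 3)*(k + 6)/16 (degree 3 ≤ 3).
Then R = B(k−1)f/C = k*(k + 3)*(k + 5)*(k + 6)/(8*(2*k + 7)), so s_k = R(k)·t_k = 5*k*(-k - 6)/(8*(k**2 + 6*k + 8)).
s_(k+1) − s_k = 5*(-2*k - 7)/(k**4 + 14*k**3 + 71*k**2 + 154*k + 120) = t_k.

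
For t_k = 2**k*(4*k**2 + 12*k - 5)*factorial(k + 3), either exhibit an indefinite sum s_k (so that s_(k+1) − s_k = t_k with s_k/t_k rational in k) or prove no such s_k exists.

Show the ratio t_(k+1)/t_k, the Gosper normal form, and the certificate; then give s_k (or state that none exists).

The ratio is 2*(4*k**3 + 36*k**2 + 91*k + 44)/(4*k**2 + 12*k - 5).
A = 2*k + 8, B = 1, C = k**2 + 3*k - 5/4.
Solve (2*k + 8)·f(k+1) − (1)·f(k) = k**2 + 3*k - 5/4.
From deg A=1, deg B=0, deg C=2: d=1.
Solving with deg f ≤ 1: f(k) = (2*k - 3)/4.
Get s_k = R·t_k = 2**k*(2*k - 3)*factorial(k + 3) with R(k) = B(k−1)f(k)/C(k) = (2*k - 3)/(4*k**2 + 12*k - 5).
Δs = 2**k*(4*k**2 + 12*k - 5)*factorial(k + 3), as required.

s_k = 2**k*(2*k - 3)*factorial(k + 3)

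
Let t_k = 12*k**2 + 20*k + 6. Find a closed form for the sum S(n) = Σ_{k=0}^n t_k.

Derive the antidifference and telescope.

S(n) = 4*n**3 + 16*n**2 + 18*n + 6

Ratio r(k) = (6*k**2 + 22*k + 19)/(6*k**2 + 10*k + 3).
Factor: A=1; B=1; C=k**2 + 5*k/3 + 1/2.
Set up (1)·f(k+1) − (1)·f(k) − (k**2 + 5*k/3 + 1/2) = 0.
Bound: deg f ≤ 3.
Coefficient equations give f(k) = k*(2*k**2 + 2*k - 1)/6.
R(k) = B(k−1)·f(k)/C(k) = k*(2*k**2 + 2*k - 1)/(6*k**2 + 10*k + 3); s_k = R·t_k = 2*k*(2*k**2 + 2*k - 1).
Verify: 12*k**2 + 20*k + 6 matches t_k.
Evaluate: s_(n+1) = 4*n**3 + 16*n**2 + 18*n + 6; subtract s_(0) = 0 ⇒ S(n) = 4*n**3 + 16*n**2 + 18*n + 6.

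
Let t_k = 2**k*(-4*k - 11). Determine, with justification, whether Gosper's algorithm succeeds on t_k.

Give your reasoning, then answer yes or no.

Step 1: r(k) = 2*(4*k + 15)/(4*k + 11).
A = 2, B = 1, C = k + 11/4.
f must satisfy (2)·f(k+1) − (1)·f(k) = k + 11/4.
d = 1 from the (0,0,1) case.
Solving with deg f ≤ 1: f(k) = (4*k + 3)/4.
Certificate R = B(k−1)f/C = (4*k + 3)/(4*k + 11) gives s_k = 2**k*(-4*k - 3).
s_(k+1) − s_k = 2**k*(-4*k - 11) = t_k.

Yes. s_k = 2**k*(-4*k - 3).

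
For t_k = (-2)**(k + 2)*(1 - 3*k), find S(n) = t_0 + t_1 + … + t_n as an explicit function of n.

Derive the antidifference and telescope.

r(k) = 2*(-3*k - 2)/(3*k - 1) after simplifying.
Factor: A=-2; B=1; C=k - 1/3.
Set up (-2)·f(k+1) − (1)·f(k) − (k - 1/3) = 0.
Degrees (0,0,1) ⇒ d ≤ 1.
A polynomial solution: f(k) = -(k - 1)/3.
Then R = B(k−1)f/C = -(k - 1)/(3*k - 1), so s_k = R(k)·t_k = (-2)**(k + 2)*(k - 1).
Δs = (-2)**(k + 2)*(1 - 3*k), as required.
Σ_(k=0)^n t_k = s_(n+1) − s_(0) = ((-2)**(n + 3)*n) − (-4), i.e. -8*(-2)**n*n + 4.

S(n) = -8*(-2)**n*n + 4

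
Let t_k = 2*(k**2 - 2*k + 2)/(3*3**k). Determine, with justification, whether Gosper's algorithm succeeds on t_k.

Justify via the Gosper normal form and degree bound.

Yes. s_k = (-k**2 + k - 2)/3**k.

Compute t_(k+1)/t_k: get (k**2 + 1)/(3*(k**2 - 2*k + 2)).
Factor: A=1/3; B=1; C=k**2 - 2*k + 2.
Set up (1/3)·f(k+1) − (1)·f(k) − (k**2 - 2*k + 2) = 0.
deg f ≤ 2 (via 0,0,2).
Solving with deg f ≤ 2: f(k) = -3*(k**2 - k + 2)/2.
Then R = B(k−1)f/C = -3*(k**2 - k + 2)/(2*(k**2 - 2*k + 2)), so s_k = R(k)·t_k = (-k**2 + k - 2)/3**k.
s_(k+1) − s_k = 2*(k**2 - 2*k + 2)/(3*3**k) = t_k.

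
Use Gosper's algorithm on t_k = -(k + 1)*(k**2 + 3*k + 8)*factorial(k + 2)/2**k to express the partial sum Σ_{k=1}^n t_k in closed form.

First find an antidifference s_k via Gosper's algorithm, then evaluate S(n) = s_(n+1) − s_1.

S(n) = (24*2**n - n**5*factorial(n) - 9*n**4*factorial(n) - 33*n**3*factorial(n) - 63*n**2*factorial(n) - 62*n*factorial(n) - 24*factorial(n))/2**n

t_(k+1)/t_k = (k + 2)*(k + 3)*(3*k + (k + 1)**2 + 11)/(2*(k + 1)*(k**2 + 3*k + 8)).
Factor: A=k/2 + 3/2; B=1; C=k**3 + 4*k**2 + 11*k + 8.
Set up (k/2 + 3/2)·f(k+1) − (1)·f(k) − (k**3 + 4*k**2 + 11*k + 8) = 0.
From deg A=1, deg B=0, deg C=3: d=2.
Coefficient equations give f(k) = 2*(k**2 + k + 2).
R(k) = B(k−1)·f(k)/C(k) = 2*(k**2 + k + 2)/((k + 1)*(k**2 + 3*k + 8)); s_k = R·t_k = -2**(1 - k)*(k**2 + k + 2)*factorial(k + 2).
Check: Δs_k = -(k + 1)*(k**2 + 3*k + 8)*factorial(k + 2)/2**k. ✓
Evaluate: s_(n+1) = -(n**2 + 3*n + 4)*factorial(n + 3)/2**n; subtract s_(1) = -24 ⇒ S(n) = (24*2**n - n**5*factorial(n) - 9*n**4*factorial(n) - 33*n**3*factorial(n) - 63*n**2*factorial(n) - 62*n*factorial(n) - 24*factorial(n))/2**n.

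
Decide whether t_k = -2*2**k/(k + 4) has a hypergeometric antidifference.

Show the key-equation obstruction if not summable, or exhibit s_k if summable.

The ratio is 2*(k + 4)/(k + 5).
A = 2*k + 8, B = k + 5, C = 1.
Set up (2*k + 8)·f(k+1) − (k + 4)·f(k) − (1) = 0.
Bound: deg f ≤ -1.
d = -1 < 0 ⇒ no nonzero polynomial f; not summable.

No; the degree bound rules out any f.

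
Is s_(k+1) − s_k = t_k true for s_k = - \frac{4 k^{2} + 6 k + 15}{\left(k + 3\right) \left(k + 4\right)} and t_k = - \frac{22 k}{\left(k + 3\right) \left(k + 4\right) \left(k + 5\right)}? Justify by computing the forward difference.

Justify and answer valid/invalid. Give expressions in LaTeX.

valid; difference matches t_k

s_(k+1) = (-6*k - 4*(k + 1)**2 - 21)/((k + 4)*(k + 5))
s_(k+1) − s_k = -22*k/(k**3 + 12*k**2 + 47*k + 60)
(s_(k+1) − s_k) − t_k = 0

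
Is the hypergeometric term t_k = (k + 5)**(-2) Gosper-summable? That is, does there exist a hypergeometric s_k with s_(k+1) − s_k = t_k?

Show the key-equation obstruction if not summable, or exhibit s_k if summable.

The ratio is (k + 5)**2/(k + 6)**2.
Gosper form: A/B · C(k+1)/C(k) with A=k**2 + 10*k + 25, B=k**2 + 12*k + 36, C=1.
f must satisfy (k**2 + 10*k + 25)·f(k+1) − (k**2 + 10*k + 25)·f(k) = 1.
Degrees (2,2,0) ⇒ d ≤ 0.
Generic f = c0 gives residual -1; -1 = 0 cannot hold, so t_k is not Gosper-summable.

No — the linear system for f has no solution.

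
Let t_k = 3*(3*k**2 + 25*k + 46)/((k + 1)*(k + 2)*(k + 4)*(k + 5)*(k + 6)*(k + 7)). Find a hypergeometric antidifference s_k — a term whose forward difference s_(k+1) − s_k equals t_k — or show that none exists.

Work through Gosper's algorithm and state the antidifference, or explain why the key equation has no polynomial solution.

r(k) = (k + 1)*(k + 4)*(25*k + 3*(k + 1)**2 + 71)/((k + 3)*(k + 8)*(3*k**2 + 25*k + 46)) after simplifying.
A = k + 1, B = k + 8, C = k**3 + 34*k**2/3 + 121*k/3 + 46.
Solve (k + 1)·f(k+1) − (k + 7)·f(k) = k**3 + 34*k**2/3 + 121*k/3 + 46.
deg f ≤ 6 (via 1,1,3).
A polynomial solution: f(k) = k*(k + 2)*(k + 3)*(k + 5)*(k**2 + 11*k + 34)/72.
Get s_k = R·t_k = k*(k**2 + 11*k + 34)/(8*(k**3 + 11*k**2 + 34*k + 24)) with R(k) = B(k−1)f(k)/C(k) = k*(k + 2)*(k + 5)*(k + 7)*(k**2 + 11*k + 34)/(24*(3*k**2 + 25*k + 46)).
s_(k+1) − s_k = 3*(3*k**2 + 25*k + 46)/(k**6 + 25*k**5 + 247*k**4 + 1219*k**3 + 3112*k**2 + 3796*k + 1680) = t_k.

s_k = k*(k**2 + 11*k + 34)/(8*(k**3 + 11*k**2 + 34*k + 24))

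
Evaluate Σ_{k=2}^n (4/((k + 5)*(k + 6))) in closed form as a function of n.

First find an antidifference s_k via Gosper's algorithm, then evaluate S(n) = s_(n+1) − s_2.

S(n) = 4*(n - 1)/(7*(n + 6))

Step 1: r(k) = (k + 5)/(k + 7).
Gosper form: A/B · C(k+1)/C(k) with A=k + 5, B=k + 7, C=1.
f must satisfy (k + 5)·f(k+1) − (k + 6)·f(k) = 1.
deg f ≤ 1 (via 1,1,0).
Solve for f: f(k) = k/5 (degree 1 ≤ 1).
Get s_k = R·t_k = 4*k/(5*(k + 5)) with R(k) = B(k−1)f(k)/C(k) = k*(k + 6)/5.
s_(k+1) − s_k = 4/(k**2 + 11*k + 30) = t_k.
Evaluate: s_(n+1) = 4*(n + 1)/(5*(n + 6)); subtract s_(2) = 8/35 ⇒ S(n) = 4*(n - 1)/(7*(n + 6)).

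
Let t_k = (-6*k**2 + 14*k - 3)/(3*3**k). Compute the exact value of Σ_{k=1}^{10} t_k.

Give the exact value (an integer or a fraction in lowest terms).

Σ = 320/177147

r(k) = (6*k**2 - 2*k - 5)/(3*(6*k**2 - 14*k + 3)) after simplifying.
Gosper form: A/B · C(k+1)/C(k) with A=1/3, B=1, C=k**2 - 7*k/3 + 1/2.
Key eq: (1/3)·f(k+1) = (1)·f(k) + (k**2 - 7*k/3 + 1/2).
Degrees (0,0,2) ⇒ d ≤ 2.
Solve for f: f(k) = -(k - 1)*(3*k - 1)/2 (degree 2 ≤ 2).
So s_k = (B(k−1)f/C)·t_k = (-3*(k - 1)*(3*k - 1)/(6*k**2 - 14*k + 3))·t_k = (3*k**2 - 4*k + 1)/3**k.
s_(k+1) − s_k = (-6*k**2 + 14*k - 3)/(3*3**k) = t_k.
Telescoping: Σ = s_(11) − s_(1) = 320/177147 − (0) = 320/177147.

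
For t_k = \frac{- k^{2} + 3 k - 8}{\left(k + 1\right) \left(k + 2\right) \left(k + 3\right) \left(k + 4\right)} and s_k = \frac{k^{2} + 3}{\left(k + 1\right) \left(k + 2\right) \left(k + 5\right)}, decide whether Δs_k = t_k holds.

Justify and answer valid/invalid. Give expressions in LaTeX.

s_(k+1) = ((k + 1)**2 + 3)/((k + 2)*(k + 3)*(k + 6))
s_(k+1) − s_k = (-k**3 + 7*k - 34)/(k**5 + 17*k**4 + 107*k**3 + 307*k**2 + 396*k + 180)
(s_(k+1) − s_k) − t_k = 4*(k**3 + 3*k**2 - 2*k + 26)/(k**6 + 21*k**5 + 175*k**4 + 735*k**3 + 1624*k**2 + 1764*k + 720)

Invalid: residual \frac{4 \left(k^{3} + 3 k^{2} - 2 k + 26\right)}{k^{6} + 21 k^{5} + 175 k^{4} + 735 k^{3} + 1624 k^{2} + 1764 k + 720} ≠ 0.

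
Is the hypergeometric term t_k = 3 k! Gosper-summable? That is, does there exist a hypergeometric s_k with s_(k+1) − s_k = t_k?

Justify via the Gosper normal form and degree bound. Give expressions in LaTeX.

Step 1: r(k) = k + 1.
Normal form (A,B,C) = (k + 1, 1, 1).
Need (k + 1)·f(k+1) − (1)·f(k) = 1.
Degrees (1,0,0) ⇒ d ≤ -1.
Bound -1 < 0, so the key equation has no polynomial solution.

No; the degree bound rules out any f.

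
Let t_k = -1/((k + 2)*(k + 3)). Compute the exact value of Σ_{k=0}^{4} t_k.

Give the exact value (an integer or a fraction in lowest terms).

Σ = -5/14

Ratio r(k) = (k + 2)/(k + 4).
A = k + 2, B = k + 4, C = 1.
Set up (k + 2)·f(k+1) − (k + 3)·f(k) − (1) = 0.
From deg A=1, deg B=1, deg C=0: d=1.
Solving with deg f ≤ 1: f(k) = k/2.
Certificate R = B(k−1)f/C = k*(k + 3)/2 gives s_k = -k/(2*k + 4).
Verify: -1/(k**2 + 5*k + 6) matches t_k.
Σ_(k=0)^(4) t_k = s_(5) − s_(0) = -5/14 − (0) = -5/14.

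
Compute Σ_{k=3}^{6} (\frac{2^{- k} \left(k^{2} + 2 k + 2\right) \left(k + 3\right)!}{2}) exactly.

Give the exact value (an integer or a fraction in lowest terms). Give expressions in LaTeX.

Σ = 169920

r(k) = (k + 4)*(2*k + (k + 1)**2 + 4)/(2*(k**2 + 2*k + 2)) after simplifying.
A = k/2 + 2, B = 1, C = k**2 + 2*k + 2.
Key eq: (k/2 + 2)·f(k+1) = (1)·f(k) + (k**2 + 2*k + 2).
Degrees (1,0,2) ⇒ d ≤ 1.
Match coefficients ⇒ f(k) = 2*(k - 1).
Then R = B(k−1)f/C = 2*(k - 1)/(k**2 + 2*k + 2), so s_k = R(k)·t_k = (k - 1)*factorial(k + 3)/2**k.
s_(k+1) − s_k = (k**2 + 2*k + 2)*factorial(k + 3)/(2*2**k) = t_k.
Sum = s_(7) − s_(3); s_(7) = 170100, s_(3) = 180 ⇒ 169920.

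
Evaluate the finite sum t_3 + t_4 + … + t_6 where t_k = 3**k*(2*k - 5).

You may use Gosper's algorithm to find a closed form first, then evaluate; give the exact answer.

r(k) = 3*(2*k - 3)/(2*k - 5) after simplifying.
Gosper form: A/B · C(k+1)/C(k) with A=3, B=1, C=k - 5/2.
f must satisfy (3)·f(k+1) − (1)·f(k) = k - 5/2.
d = 1 from the (0,0,1) case.
Match coefficients ⇒ f(k) = (k - 4)/2.
So s_k = (B(k−1)f/C)·t_k = ((k - 4)/(2*k - 5))·t_k = 3**k*(k - 4).
s_(k+1) − s_k = 3**k*(2*k - 5) = t_k.
Σ_(k=3)^(6) t_k = s_(7) − s_(3) = 6561 − (-27) = 6588.

Σ = 6588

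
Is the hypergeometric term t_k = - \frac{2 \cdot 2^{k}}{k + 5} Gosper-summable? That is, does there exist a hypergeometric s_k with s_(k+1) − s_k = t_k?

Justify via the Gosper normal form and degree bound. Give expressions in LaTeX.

No — key equation has no polynomial f.

Ratio r(k) = 2*(k + 5)/(k + 6).
Normal form (A,B,C) = (2*k + 10, k + 6, 1).
Set up (2*k + 10)·f(k+1) − (k + 5)·f(k) − (1) = 0.
Degrees (1,1,0) ⇒ d ≤ -1.
d = -1 < 0 ⇒ no nonzero polynomial f; not summable.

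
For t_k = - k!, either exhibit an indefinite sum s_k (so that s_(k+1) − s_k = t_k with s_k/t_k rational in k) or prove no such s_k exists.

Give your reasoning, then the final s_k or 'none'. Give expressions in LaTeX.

The ratio is k + 1.
Normal form (A,B,C) = (k + 1, 1, 1).
f must satisfy (k + 1)·f(k+1) − (1)·f(k) = 1.
deg f ≤ -1 (via 1,0,0).
d = -1 < 0 ⇒ no nonzero polynomial f; not summable.

no hypergeometric antidifference exists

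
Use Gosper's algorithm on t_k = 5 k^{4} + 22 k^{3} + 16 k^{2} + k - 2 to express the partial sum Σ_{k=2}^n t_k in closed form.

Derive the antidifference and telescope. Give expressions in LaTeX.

t_(k+1)/t_k = (5*k**4 + 42*k**3 + 112*k**2 + 119*k + 42)/(5*k**4 + 22*k**3 + 16*k**2 + k - 2).
Factor: A=1; B=1; C=k**4 + 22*k**3/5 + 16*k**2/5 + k/5 - 2/5.
Set up (1)·f(k+1) − (1)·f(k) − (k**4 + 22*k**3/5 + 16*k**2/5 + k/5 - 2/5) = 0.
Bound: deg f ≤ 5.
Match coefficients ⇒ f(k) = k**2*(k**3 + 3*k**2 - 4*k - 2)/5.
Certificate R = B(k−1)f/C = k**2*(k**3 + 3*k**2 - 4*k - 2)/(5*k**4 + 22*k**3 + 16*k**2 + k - 2) gives s_k = k**2*(k**3 + 3*k**2 - 4*k - 2).
Check: Δs_k = 5*k**4 + 22*k**3 + 16*k**2 + k - 2. ✓
Σ_(k=2)^n t_k = s_(n+1) − s_(2) = (n**5 + 8*n**4 + 18*n**3 + 14*n**2 + n - 2) − (40), i.e. n**5 + 8*n**4 + 18*n**3 + 14*n**2 + n - 42.

S(n) = n^{5} + 8 n^{4} + 18 n^{3} + 14 n^{2} + n - 42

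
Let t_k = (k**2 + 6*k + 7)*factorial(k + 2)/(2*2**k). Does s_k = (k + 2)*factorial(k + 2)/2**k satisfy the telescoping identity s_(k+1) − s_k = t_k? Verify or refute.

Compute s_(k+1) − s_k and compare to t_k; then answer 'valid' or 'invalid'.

s_(k+1) = (k + 3)*factorial(k + 3)/(2*2**k)
s_(k+1) − s_k = (k**2 + 4*k + 5)*factorial(k + 2)/(2*2**k)
(s_(k+1) − s_k) − t_k = -(k + 1)*factorial(k + 2)/2**k

Invalid: residual -(k + 1)*factorial(k + 2)/2**k ≠ 0.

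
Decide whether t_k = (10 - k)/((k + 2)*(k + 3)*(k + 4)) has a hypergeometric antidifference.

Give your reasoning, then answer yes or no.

The ratio is (k - 9)*(k + 2)/((k - 10)*(k + 5)).
So A=k + 2 and B=k + 5, with C=k - 10.
Key eq: (k + 2)·f(k+1) = (k + 4)·f(k) + (k - 10).
d = 2 from the (1,1,1) case.
Solving with deg f ≤ 2: f(k) = -k*(2*k + 13)/3.
Get s_k = R·t_k = k*(2*k + 13)/(3*(k + 2)*(k + 3)) with R(k) = B(k−1)f(k)/C(k) = -k*(k + 4)*(2*k + 13)/(3*(k - 10)).
s_(k+1) − s_k = (10 - k)/(k**3 + 9*k**2 + 26*k + 24) = t_k.

Yes. s_k = k*(2*k + 13)/(3*(k + 2)*(k + 3)).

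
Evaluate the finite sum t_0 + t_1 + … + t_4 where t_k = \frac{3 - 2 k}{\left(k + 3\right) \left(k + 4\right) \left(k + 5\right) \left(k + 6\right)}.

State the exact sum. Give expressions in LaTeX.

Σ = 1/144

r(k) = (k + 3)*(2*k - 1)/((k + 7)*(2*k - 3)) after simplifying.
A = k + 3, B = k + 7, C = k - 3/2.
Need (k + 3)·f(k+1) − (k + 6)·f(k) = k - 3/2.
Bound: deg f ≤ 3.
Match coefficients ⇒ f(k) = -k/2.
So s_k = (B(k−1)f/C)·t_k = (-k*(k + 6)/(2*k - 3))·t_k = k/((k + 3)*(k + 4)*(k + 5)).
Δs = (3 - 2*k)/(k**4 + 18*k**3 + 119*k**2 + 342*k + 360), as required.
Σ_(k=0)^(4) t_k = s_(5) − s_(0) = 1/144 − (0) = 1/144.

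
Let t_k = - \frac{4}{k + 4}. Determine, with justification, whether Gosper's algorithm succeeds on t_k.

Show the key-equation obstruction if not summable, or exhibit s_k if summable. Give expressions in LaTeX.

r(k) = (k + 4)/(k + 5) after simplifying.
So A=k + 4 and B=k + 5, with C=1.
Need (k + 4)·f(k+1) − (k + 4)·f(k) = 1.
Degrees (1,1,0) ⇒ d ≤ 0.
Put f(k) = c0: A·f(k+1) − B(k−1)·f(k) − C = -1; need -1 = 0 — inconsistent ⇒ no f, not summable.

No — the linear system for f has no solution.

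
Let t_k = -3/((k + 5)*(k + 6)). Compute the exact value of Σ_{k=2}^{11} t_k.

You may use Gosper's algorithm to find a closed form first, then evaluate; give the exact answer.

The ratio is (k + 5)/(k + 7).
Gosper form: A/B · C(k+1)/C(k) with A=k + 5, B=k + 7, C=1.
Solve (k + 5)·f(k+1) − (k + 6)·f(k) = 1.
Bound: deg f ≤ 1.
Match coefficients ⇒ f(k) = k/5.
Then R = B(k−1)f/C = k*(k + 6)/5, so s_k = R(k)·t_k = -3*k/(5*k + 25).
Check: Δs_k = -3/(k**2 + 11*k + 30). ✓
Sum = s_(12) − s_(2); s_(12) = -36/85, s_(2) = -6/35 ⇒ -30/119.

Σ = -30/119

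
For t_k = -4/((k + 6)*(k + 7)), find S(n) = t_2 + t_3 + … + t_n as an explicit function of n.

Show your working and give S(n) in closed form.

S(n) = (1 - n)/(2*(n + 7))

r(k) = (k + 6)/(k + 8) after simplifying.
Factor: A=k + 6; B=k + 8; C=1.
Need (k + 6)·f(k+1) − (k + 7)·f(k) = 1.
From deg A=1, deg B=1, deg C=0: d=1.
Coefficient equations give f(k) = k/6.
Get s_k = R·t_k = -2*k/(3*k + 18) with R(k) = B(k−1)f(k)/C(k) = k*(k + 7)/6.
Δs = -4/(k**2 + 13*k + 42), as required.
s_(n+1) = 2*(-n - 1)/(3*(n + 7)) and s_(2) = -1/6, so S(n) = (1 - n)/(2*(n + 7)).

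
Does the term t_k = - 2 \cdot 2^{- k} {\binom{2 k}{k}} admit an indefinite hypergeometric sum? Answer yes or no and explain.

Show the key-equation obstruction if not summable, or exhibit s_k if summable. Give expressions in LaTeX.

No. Not Gosper-summable.

The ratio is (2*k + 1)/(k + 1).
Gosper form: A/B · C(k+1)/C(k) with A=2*k + 1, B=k + 1, C=1.
Set up (2*k + 1)·f(k+1) − (k)·f(k) − (1) = 0.
d = -1 from the (1,1,0) case.
deg f ≤ -1 is impossible — no certificate.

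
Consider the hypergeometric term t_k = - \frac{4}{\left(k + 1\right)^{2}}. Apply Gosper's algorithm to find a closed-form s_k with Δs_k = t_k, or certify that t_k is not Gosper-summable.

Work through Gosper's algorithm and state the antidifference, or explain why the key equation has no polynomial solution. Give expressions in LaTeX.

no hypergeometric antidifference exists

Ratio r(k) = (k + 1)**2/(k + 2)**2.
A = k**2 + 2*k + 1, B = k**2 + 4*k + 4, C = 1.
Need (k**2 + 2*k + 1)·f(k+1) − (k**2 + 2*k + 1)·f(k) = 1.
deg f ≤ 0 (via 2,2,0).
Put f(k) = c0: A·f(k+1) − B(k−1)·f(k) − C = -1; need -1 = 0 — inconsistent ⇒ no f, not summable.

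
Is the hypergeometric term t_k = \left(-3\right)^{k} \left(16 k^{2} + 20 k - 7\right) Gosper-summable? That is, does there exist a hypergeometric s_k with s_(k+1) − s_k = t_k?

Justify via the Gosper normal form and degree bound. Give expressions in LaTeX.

Compute t_(k+1)/t_k: get 3*(-16*k**2 - 52*k - 29)/(16*k**2 + 20*k - 7).
So A=-3 and B=1, with C=k**2 + 5*k/4 - 7/16.
Set up (-3)·f(k+1) − (1)·f(k) − (k**2 + 5*k/4 - 7/16) = 0.
From deg A=0, deg B=0, deg C=2: d=2.
Coefficient equations give f(k) = -(4*k**2 - k - 4)/16.
Certificate R = B(k−1)f/C = -(4*k**2 - k - 4)/(16*k**2 + 20*k - 7) gives s_k = (-3)**k*(-4*k**2 + k + 4).
s_(k+1) − s_k = (-3)**k*(16*k**2 + 20*k - 7) = t_k.

Yes. s_k = \left(-3\right)^{k} \left(- 4 k^{2} + k + 4\right).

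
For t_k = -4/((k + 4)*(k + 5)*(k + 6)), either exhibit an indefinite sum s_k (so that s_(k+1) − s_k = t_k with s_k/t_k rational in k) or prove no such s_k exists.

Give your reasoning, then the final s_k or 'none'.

t_(k+1)/t_k = (k + 4)/(k + 7).
So A=k + 4 and B=k + 7, with C=1.
Need (k + 4)·f(k+1) − (k + 6)·f(k) = 1.
Degrees (1,1,0) ⇒ d ≤ 2.
Coefficient equations give f(k) = k*(k + 9)/40.
Certificate R = B(k−1)f/C = k*(k + 6)*(k + 9)/40 gives s_k = k*(-k - 9)/(10*(k + 4)*(k + 5)).
Verify: -4/(k**3 + 15*k**2 + 74*k + 120) matches t_k.

s_k = k*(-k - 9)/(10*(k + 4)*(k + 5))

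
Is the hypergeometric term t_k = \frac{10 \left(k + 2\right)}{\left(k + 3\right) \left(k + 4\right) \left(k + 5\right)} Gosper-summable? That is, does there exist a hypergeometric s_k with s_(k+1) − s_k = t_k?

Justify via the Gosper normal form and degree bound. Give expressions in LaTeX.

Compute t_(k+1)/t_k: get (k + 3)**2/((k + 2)*(k + 6)).
Take A(k)=k + 3, B(k)=k + 6, C(k)=k + 2.
f must satisfy (k + 3)·f(k+1) − (k + 5)·f(k) = k + 2.
Bound: deg f ≤ 2.
Match coefficients ⇒ f(k) = k*(5*k + 11)/24.
Then R = B(k−1)f/C = k*(k + 5)*(5*k + 11)/(24*(k + 2)), so s_k = R(k)·t_k = 5*k*(5*k + 11)/(12*(k + 3)*(k + 4)).
s_(k+1) − s_k = 10*(k + 2)/(k**3 + 12*k**2 + 47*k + 60) = t_k.

Yes. s_k = \frac{5 k \left(5 k + 11\right)}{12 \left(k + 3\right) \left(k + 4\right)}.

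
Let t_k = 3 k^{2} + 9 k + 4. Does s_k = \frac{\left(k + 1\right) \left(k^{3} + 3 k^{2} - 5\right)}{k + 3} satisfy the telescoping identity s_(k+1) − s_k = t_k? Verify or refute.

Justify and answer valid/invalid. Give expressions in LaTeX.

s_(k+1) = (k + 2)*((k + 1)**3 + 3*(k + 1)**2 - 5)/(k + 4)
s_(k+1) − s_k = (3*k**4 + 26*k**3 + 73*k**2 + 74*k + 14)/(k**2 + 7*k + 12)
(s_(k+1) − s_k) − t_k = 2*(-2*k**3 - 15*k**2 - 31*k - 17)/(k**2 + 7*k + 12)

Invalid: residual \frac{2 \left(- 2 k^{3} - 15 k^{2} - 31 k - 17\right)}{k^{2} + 7 k + 12} ≠ 0.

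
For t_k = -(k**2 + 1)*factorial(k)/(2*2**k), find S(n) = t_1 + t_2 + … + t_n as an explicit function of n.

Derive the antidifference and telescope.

S(n) = 2**(-n - 1)*(2**n - n**2*factorial(n) - 2*n*factorial(n) - factorial(n))

Compute t_(k+1)/t_k: get (k + 1)*((k + 1)**2 + 1)/(2*(k**2 + 1)).
A = k/2 + 1/2, B = 1, C = k**2 + 1.
Set up (k/2 + 1/2)·f(k+1) − (1)·f(k) − (k**2 + 1) = 0.
d = 1 from the (1,0,2) case.
A polynomial solution: f(k) = 2*k.
So s_k = (B(k−1)f/C)·t_k = (2*k/(k**2 + 1))·t_k = -k*factorial(k)/2**k.
s_(k+1) − s_k = -(k**2 + 1)*factorial(k)/(2*2**k) = t_k.
Σ_(k=1)^n t_k = s_(n+1) − s_(1) = (-2**(-n - 1)*(n + 1)*factorial(n + 1)) − (-1/2), i.e. 2**(-n - 1)*(2**n - n**2*factorial(n) - 2*n*factorial(n) - factorial(n)).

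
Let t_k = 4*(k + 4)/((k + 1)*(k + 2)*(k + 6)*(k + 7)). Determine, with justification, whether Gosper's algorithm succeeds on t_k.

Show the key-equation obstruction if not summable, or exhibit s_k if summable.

Yes. s_k = k*(k + 7)/(3*(k**2 + 7*k + 6)).

Compute t_(k+1)/t_k: get (k + 1)*(k + 5)*(k + 6)/((k + 3)*(k + 4)*(k + 8)).
Factor: A=k + 1; B=k + 8; C=k**4 + 16*k**3 + 95*k**2 + 248*k + 240.
Set up (k + 1)·f(k+1) − (k + 7)·f(k) − (k**4 + 16*k**3 + 95*k**2 + 248*k + 240) = 0.
Bound: deg f ≤ 6.
Coefficient equations give f(k) = k*(k + 2)*(k + 3)*(k + 4)*(k + 5)*(k + 7)/12.
R(k) = B(k−1)·f(k)/C(k) = k*(k + 2)*(k + 7)**2/(12*(k + 4)); s_k = R·t_k = k*(k + 7)/(3*(k**2 + 7*k + 6)).
s_(k+1) − s_k = 4*(k + 4)/(k**4 + 16*k**3 + 83*k**2 + 152*k + 84) = t_k.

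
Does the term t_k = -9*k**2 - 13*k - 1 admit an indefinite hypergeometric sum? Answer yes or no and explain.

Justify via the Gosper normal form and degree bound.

Step 1: r(k) = (9*k**2 + 31*k + 23)/(9*k**2 + 13*k + 1).
Gosper form: A/B · C(k+1)/C(k) with A=1, B=1, C=k**2 + 13*k/9 + 1/9.
Set up (1)·f(k+1) − (1)·f(k) − (k**2 + 13*k/9 + 1/9) = 0.
deg f ≤ 3 (via 0,0,2).
Match coefficients ⇒ f(k) = k*(3*k**2 + 2*k - 4)/9.
So s_k = (B(k−1)f/C)·t_k = (k*(3*k**2 + 2*k - 4)/(9*k**2 + 13*k + 1))·t_k = k*(-3*k**2 - 2*k + 4).
s_(k+1) − s_k = -9*k**2 - 13*k - 1 = t_k.

Yes. s_k = k*(-3*k**2 - 2*k + 4).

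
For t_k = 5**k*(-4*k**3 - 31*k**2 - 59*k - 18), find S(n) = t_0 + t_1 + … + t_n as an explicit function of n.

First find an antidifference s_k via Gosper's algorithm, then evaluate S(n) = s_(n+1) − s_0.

S(n) = -5*5**n*n**3 - 35*5**n*n**2 - 60*5**n*n - 15*5**n - 3

Compute t_(k+1)/t_k: get 5*(4*k**3 + 43*k**2 + 133*k + 112)/(4*k**3 + 31*k**2 + 59*k + 18).
So A=5 and B=1, with C=k**3 + 31*k**2/4 + 59*k/4 + 9/2.
f must satisfy (5)·f(k+1) − (1)·f(k) = k**3 + 31*k**2/4 + 59*k/4 + 9/2.
Bound: deg f ≤ 3.
Coefficient equations give f(k) = (k**3 + 4*k**2 + k - 3)/4.
So s_k = (B(k−1)f/C)·t_k = ((k**3 + 4*k**2 + k - 3)/(4*k**3 + 31*k**2 + 59*k + 18))·t_k = 5**k*(-k**3 - 4*k**2 - k + 3).
Δs = 5**k*(-4*k**3 - 31*k**2 - 59*k - 18), as required.
Telescope: S(n) = s_(n+1) − s_(0) = 5**(n + 1)*(-n**3 - 7*n**2 - 12*n - 3) − (3) = -5*5**n*n**3 - 35*5**n*n**2 - 60*5**n*n - 15*5**n - 3.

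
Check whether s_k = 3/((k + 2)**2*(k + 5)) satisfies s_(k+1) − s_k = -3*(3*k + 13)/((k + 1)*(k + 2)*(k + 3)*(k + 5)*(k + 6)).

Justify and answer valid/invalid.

s_(k+1) = 3/((k + 3)**2*(k + 6))
s_(k+1) − s_k = 3/((k + 3)**2*(k + 6)) - 3/((k + 2)**2*(k + 5))
(s_(k+1) − s_k) − t_k = 12*(k**2 + 7*k + 11)/(k**7 + 22*k**6 + 198*k**5 + 944*k**4 + 2573*k**3 + 4002*k**2 + 3276*k + 1080)

Invalid: residual 12*(k**2 + 7*k + 11)/(k**7 + 22*k**6 + 198*k**5 + 944*k**4 + 2573*k**3 + 4002*k**2 + 3276*k + 1080) ≠ 0.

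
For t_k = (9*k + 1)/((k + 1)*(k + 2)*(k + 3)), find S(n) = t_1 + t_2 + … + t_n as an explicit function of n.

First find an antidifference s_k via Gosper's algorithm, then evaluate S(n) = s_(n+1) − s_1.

S(n) = n*(7*n + 8)/(3*(n**2 + 5*n + 6))

Ratio r(k) = (k + 1)*(9*k + 10)/((k + 4)*(9*k + 1)).
A = k + 1, B = k + 4, C = k + 1/9.
f must satisfy (k + 1)·f(k+1) − (k + 3)·f(k) = k + 1/9.
Degrees (1,1,1) ⇒ d ≤ 2.
Solve for f: f(k) = k*(5*k - 3)/18 (degree 2 ≤ 2).
R(k) = B(k−1)·f(k)/C(k) = k*(k + 3)*(5*k - 3)/(2*(9*k + 1)); s_k = R·t_k = k*(5*k - 3)/(2*(k + 1)*(k + 2)).
Δs = (9*k + 1)/(k**3 + 6*k**2 + 11*k + 6), as required.
s_(n+1) = (5*n**2 + 7*n + 2)/(2*(n**2 + 5*n + 6)) and s_(1) = 1/6, so S(n) = n*(7*n + 8)/(3*(n**2 + 5*n + 6)).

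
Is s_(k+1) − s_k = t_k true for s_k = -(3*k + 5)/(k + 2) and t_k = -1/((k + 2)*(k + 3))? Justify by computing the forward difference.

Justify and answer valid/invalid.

Valid: the claim telescopes to t_k.

s_(k+1) = (-3*k - 8)/(k + 3)
s_(k+1) − s_k = -1/(k**2 + 5*k + 6)
(s_(k+1) − s_k) − t_k = 0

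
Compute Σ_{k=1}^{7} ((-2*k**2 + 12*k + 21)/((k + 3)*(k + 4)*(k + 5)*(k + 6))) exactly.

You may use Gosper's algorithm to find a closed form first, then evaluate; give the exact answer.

Step 1: r(k) = (k + 3)*(12*k - 2*(k + 1)**2 + 33)/((k + 7)*(-2*k**2 + 12*k + 21)).
Factor: A=k + 3; B=k + 7; C=k**2 - 6*k - 21/2.
Solve (k + 3)·f(k+1) − (k + 6)·f(k) = k**2 - 6*k - 21/2.
From deg A=1, deg B=1, deg C=2: d=3.
Coefficient equations give f(k) = -k*(k**2 + 42*k + 62)/30.
Certificate R = B(k−1)f/C = -k*(k + 6)*(k**2 + 42*k + 62)/(15*(2*k**2 - 12*k - 21)) gives s_k = k*(k**2 + 42*k + 62)/(15*(k + 3)*(k + 4)*(k + 5)).
Check: Δs_k = (-2*k**2 + 12*k + 21)/(k**4 + 18*k**3 + 119*k**2 + 342*k + 360). ✓
Telescoping: Σ = s_(8) − s_(1) = 28/195 − (7/120) = 133/1560.

Σ = 133/1560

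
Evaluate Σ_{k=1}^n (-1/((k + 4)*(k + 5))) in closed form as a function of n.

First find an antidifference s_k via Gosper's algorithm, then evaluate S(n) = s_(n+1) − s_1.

r(k) = (k + 4)/(k + 6) after simplifying.
So A=k + 4 and B=k + 6, with C=1.
Solve (k + 4)·f(k+1) − (k + 5)·f(k) = 1.
Bound: deg f ≤ 1.
Coefficient equations give f(k) = k/4.
Certificate R = B(k−1)f/C = k*(k + 5)/4 gives s_k = -k/(4*k + 16).
s_(k+1) − s_k = -1/(k**2 + 9*k + 20) = t_k.
Evaluate: s_(n+1) = (-n - 1)/(4*(n + 5)); subtract s_(1) = -1/20 ⇒ S(n) = -n/(5*n + 25).

S(n) = -n/(5*n + 25)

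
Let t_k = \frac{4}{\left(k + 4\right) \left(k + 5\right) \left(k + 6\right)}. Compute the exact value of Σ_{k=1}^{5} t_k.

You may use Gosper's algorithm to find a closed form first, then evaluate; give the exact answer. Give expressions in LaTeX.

t_(k+1)/t_k = (k + 4)/(k + 7).
Take A(k)=k + 4, B(k)=k + 7, C(k)=1.
Solve (k + 4)·f(k+1) − (k + 6)·f(k) = 1.
d = 2 from the (1,1,0) case.
Solve for f: f(k) = k*(k + 9)/40 (degree 2 ≤ 2).
So s_k = (B(k−1)f/C)·t_k = (k*(k + 6)*(k + 9)/40)·t_k = k*(k + 9)/(10*(k + 4)*(k + 5)).
Check: Δs_k = 4/(k**3 + 15*k**2 + 74*k + 120). ✓
Sum = s_(6) − s_(1); s_(6) = 9/110, s_(1) = 1/30 ⇒ 8/165.

Σ = 8/165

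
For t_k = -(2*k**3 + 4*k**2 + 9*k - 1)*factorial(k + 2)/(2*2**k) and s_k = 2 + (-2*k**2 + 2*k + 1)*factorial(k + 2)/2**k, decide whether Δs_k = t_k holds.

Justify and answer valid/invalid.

Valid — Δs_k = t_k.

s_(k+1) = 2**(-k - 1)*(2*k - 2*(k + 1)**2 + 3)*factorial(k + 3) + 2
s_(k+1) − s_k = -(2*k**3 + 4*k**2 + 9*k - 1)*factorial(k + 2)/(2*2**k)
(s_(k+1) − s_k) − t_k = 0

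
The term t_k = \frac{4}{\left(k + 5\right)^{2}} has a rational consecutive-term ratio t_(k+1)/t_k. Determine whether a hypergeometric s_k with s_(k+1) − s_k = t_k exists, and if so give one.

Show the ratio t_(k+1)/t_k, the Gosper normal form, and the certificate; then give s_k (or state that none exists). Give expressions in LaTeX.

The ratio is (k + 5)**2/(k + 6)**2.
Take A(k)=k**2 + 10*k + 25, B(k)=k**2 + 12*k + 36, C(k)=1.
Set up (k**2 + 10*k + 25)·f(k+1) − (k**2 + 10*k + 25)·f(k) − (1) = 0.
Bound: deg f ≤ 0.
f = c0 ⇒ A·f(k+1) − B(k−1)·f(k) − C = -1. The system {-1 = 0} is inconsistent; no antidifference.

none — t_k is not Gosper-summable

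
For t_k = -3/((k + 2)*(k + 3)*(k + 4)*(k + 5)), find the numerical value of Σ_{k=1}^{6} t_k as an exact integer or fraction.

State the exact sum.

Σ = -31/1980

The ratio is (k + 2)/(k + 6).
So A=k + 2 and B=k + 6, with C=1.
Key eq: (k + 2)·f(k+1) = (k + 5)·f(k) + (1).
deg f ≤ 3 (via 1,1,0).
A polynomial solution: f(k) = k*(k**2 + 9*k + 26)/72.
R(k) = B(k−1)·f(k)/C(k) = k*(k + 5)*(k**2 + 9*k + 26)/72; s_k = R·t_k = k*(-k**2 - 9*k - 26)/(24*(k + 2)*(k + 3)*(k + 4)).
s_(k+1) − s_k = -3/(k**4 + 14*k**3 + 71*k**2 + 154*k + 120) = t_k.
Telescoping: Σ = s_(7) − s_(1) = -161/3960 − (-1/40) = -31/1980.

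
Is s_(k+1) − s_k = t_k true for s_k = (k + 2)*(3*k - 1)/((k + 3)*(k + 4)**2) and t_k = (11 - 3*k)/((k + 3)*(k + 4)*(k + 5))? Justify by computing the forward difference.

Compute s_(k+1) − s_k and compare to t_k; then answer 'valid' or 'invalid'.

s_(k+1) = (k + 3)*(3*k + 2)/((k + 4)*(k + 5)**2)
s_(k+1) − s_k = (-3*k**3 - 4*k**2 + 69*k + 122)/(k**5 + 21*k**4 + 175*k**3 + 723*k**2 + 1480*k + 1200)
(s_(k+1) − s_k) − t_k = 2*(6*k**2 + 15*k - 49)/(k**5 + 21*k**4 + 175*k**3 + 723*k**2 + 1480*k + 1200)

Invalid: residual 2*(6*k**2 + 15*k - 49)/(k**5 + 21*k**4 + 175*k**3 + 723*k**2 + 1480*k + 1200) ≠ 0.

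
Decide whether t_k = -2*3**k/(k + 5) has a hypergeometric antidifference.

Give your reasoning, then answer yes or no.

The ratio is 3*(k + 5)/(k + 6).
Normal form (A,B,C) = (3*k + 15, k + 6, 1).
Key eq: (3*k + 15)·f(k+1) = (k + 5)·f(k) + (1).
From deg A=1, deg B=1, deg C=0: d=-1.
Negative degree bound (-1): no f exists, t_k not Gosper-summable.

No. Not Gosper-summable.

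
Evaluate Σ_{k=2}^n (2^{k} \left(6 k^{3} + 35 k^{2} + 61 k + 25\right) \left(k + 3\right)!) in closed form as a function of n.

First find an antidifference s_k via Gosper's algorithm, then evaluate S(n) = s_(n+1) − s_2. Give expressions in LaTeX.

Ratio r(k) = 2*(6*k**4 + 77*k**3 + 361*k**2 + 723*k + 508)/(6*k**3 + 35*k**2 + 61*k + 25).
A = 2*k + 8, B = 1, C = k**3 + 35*k**2/6 + 61*k/6 + 25/6.
Set up (2*k + 8)·f(k+1) − (1)·f(k) − (k**3 + 35*k**2/6 + 61*k/6 + 25/6) = 0.
d = 2 from the (1,0,3) case.
Match coefficients ⇒ f(k) = (3*k**2 + k - 1)/6.
Certificate R = B(k−1)f/C = (3*k**2 + k - 1)/(6*k**3 + 35*k**2 + 61*k + 25) gives s_k = 2**k*(3*k**2 + k - 1)*factorial(k + 3).
Verify: 2**k*(6*k**3 + 35*k**2 + 61*k + 25)*factorial(k + 3) matches t_k.
Σ_(k=2)^n t_k = s_(n+1) − s_(2) = (2**(n + 1)*(3*n**2 + 7*n + 3)*factorial(n + 4)) − (6240), i.e. 6*2**n*n**2*factorial(n + 4) + 14*2**n*n*factorial(n + 4) + 6*2**n*factorial(n + 4) - 6240.

S(n) = 6 \cdot 2^{n} n^{2} \left(n + 4\right)! + 14 \cdot 2^{n} n \left(n + 4\right)! + 6 \cdot 2^{n} \left(n + 4\right)! - 6240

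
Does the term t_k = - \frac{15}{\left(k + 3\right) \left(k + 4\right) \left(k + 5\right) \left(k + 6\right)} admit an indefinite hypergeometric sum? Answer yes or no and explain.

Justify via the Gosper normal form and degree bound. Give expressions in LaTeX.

The ratio is (k + 3)/(k + 7).
Factor: A=k + 3; B=k + 7; C=1.
Set up (k + 3)·f(k+1) − (k + 6)·f(k) − (1) = 0.
Degrees (1,1,0) ⇒ d ≤ 3.
Match coefficients ⇒ f(k) = k*(k**2 + 12*k + 47)/180.
Get s_k = R·t_k = k*(-k**2 - 12*k - 47)/(12*(k + 3)*(k + 4)*(k + 5)) with R(k) = B(k−1)f(k)/C(k) = k*(k + 6)*(k**2 + 12*k + 47)/180.
s_(k+1) − s_k = -15/(k**4 + 18*k**3 + 119*k**2 + 342*k + 360) = t_k.

Yes. s_k = \frac{k \left(- k^{2} - 12 k - 47\right)}{12 \left(k + 3\right) \left(k + 4\right) \left(k + 5\right)}.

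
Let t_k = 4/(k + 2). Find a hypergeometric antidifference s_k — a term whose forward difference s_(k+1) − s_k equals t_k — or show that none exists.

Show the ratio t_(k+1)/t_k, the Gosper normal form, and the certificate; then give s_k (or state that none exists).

r(k) = (k + 2)/(k + 3) after simplifying.
So A=k + 2 and B=k + 3, with C=1.
Set up (k + 2)·f(k+1) − (k + 2)·f(k) − (1) = 0.
From deg A=1, deg B=1, deg C=0: d=0.
Put f(k) = c0: A·f(k+1) − B(k−1)·f(k) − C = -1; need -1 = 0 — inconsistent ⇒ no f, not summable.

no hypergeometric antidifference exists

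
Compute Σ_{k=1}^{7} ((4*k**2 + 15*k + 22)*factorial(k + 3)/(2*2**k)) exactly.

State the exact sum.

Step 1: r(k) = (k + 4)*(15*k + 4*(k + 1)**2 + 37)/(2*(4*k**2 + 15*k + 22)).
Gosper form: A/B · C(k+1)/C(k) with A=k/2 + 2, B=1, C=k**2 + 15*k/4 + 11/2.
Need (k/2 + 2)·f(k+1) − (1)·f(k) = k**2 + 15*k/4 + 11/2.
Bound: deg f ≤ 1.
Solve for f: f(k) = (4*k + 3)/2 (degree 1 ≤ 1).
So s_k = (B(k−1)f/C)·t_k = (2*(4*k + 3)/(4*k**2 + 15*k + 22))·t_k = (4*k + 3)*factorial(k + 3)/2**k.
Check: Δs_k = (4*k**2 + 15*k + 22)*factorial(k + 3)/(2*2**k). ✓
Sum = s_(8) − s_(1); s_(8) = 5457375, s_(1) = 84 ⇒ 5457291.

Σ = 5457291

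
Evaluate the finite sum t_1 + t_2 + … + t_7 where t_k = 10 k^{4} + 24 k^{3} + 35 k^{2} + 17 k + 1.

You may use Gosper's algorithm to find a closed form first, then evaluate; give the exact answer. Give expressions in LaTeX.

Compute t_(k+1)/t_k: get (10*k**4 + 64*k**3 + 167*k**2 + 199*k + 87)/(10*k**4 + 24*k**3 + 35*k**2 + 17*k + 1).
Factor: A=1; B=1; C=k**4 + 12*k**3/5 + 7*k**2/2 + 17*k/10 + 1/10.
f must satisfy (1)·f(k+1) − (1)·f(k) = k**4 + 12*k**3/5 + 7*k**2/2 + 17*k/10 + 1/10.
Degrees (0,0,4) ⇒ d ≤ 5.
A polynomial solution: f(k) = k*(2*k**4 + k**3 + 3*k**2 - 3*k - 2)/10.
R(k) = B(k−1)·f(k)/C(k) = k*(2*k**4 + k**3 + 3*k**2 - 3*k - 2)/(10*k**4 + 24*k**3 + 35*k**2 + 17*k + 1); s_k = R·t_k = k*(2*k**4 + k**3 + 3*k**2 - 3*k - 2).
Check: Δs_k = 10*k**4 + 24*k**3 + 35*k**2 + 17*k + 1. ✓
Evaluate s at k=8 and k=1: 70960 and 1; difference 70959.

Σ = 70959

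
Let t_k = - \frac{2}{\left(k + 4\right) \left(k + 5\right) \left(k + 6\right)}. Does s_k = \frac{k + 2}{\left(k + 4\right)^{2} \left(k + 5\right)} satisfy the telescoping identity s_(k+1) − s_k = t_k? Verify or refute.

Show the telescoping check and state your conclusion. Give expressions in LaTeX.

s_(k+1) = (k + 3)/((k + 5)**2*(k + 6))
s_(k+1) − s_k = (-(k + 2)*(k + 5)*(k + 6) + (k + 3)*(k + 4)**2)/((k + 4)**2*(k + 5)**2*(k + 6))
(s_(k+1) − s_k) − t_k = 2*(3*k + 14)/(k**5 + 24*k**4 + 229*k**3 + 1086*k**2 + 2560*k + 2400)

Invalid: residual \frac{2 \left(3 k + 14\right)}{k^{5} + 24 k^{4} + 229 k^{3} + 1086 k^{2} + 2560 k + 2400} ≠ 0.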